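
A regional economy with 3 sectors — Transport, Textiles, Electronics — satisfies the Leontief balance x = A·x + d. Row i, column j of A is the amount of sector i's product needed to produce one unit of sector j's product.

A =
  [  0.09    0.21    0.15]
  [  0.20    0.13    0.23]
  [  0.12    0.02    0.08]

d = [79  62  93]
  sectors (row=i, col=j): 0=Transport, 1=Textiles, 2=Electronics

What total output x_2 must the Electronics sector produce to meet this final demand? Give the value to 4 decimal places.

Form M = I − A:
  [  0.91   -0.21   -0.15]
  [ -0.20    0.87   -0.23]
  [ -0.12   -0.02    0.92]
Leontief inverse L = M⁻¹:
  [  1.1994    0.2957    0.2695]
  [  0.3189    1.2347    0.3607]
  [  0.1634    0.0654    1.1299]
Total output x = L · d:
  x_0 = 1.1994·79 + 0.2957·62 + 0.2695·93 = 138.1514
  x_1 = 0.3189·79 + 1.2347·62 + 0.3607·93 = 135.2888
  x_2 = 0.1634·79 + 0.0654·62 + 1.1299·93 = 122.0478

122.0478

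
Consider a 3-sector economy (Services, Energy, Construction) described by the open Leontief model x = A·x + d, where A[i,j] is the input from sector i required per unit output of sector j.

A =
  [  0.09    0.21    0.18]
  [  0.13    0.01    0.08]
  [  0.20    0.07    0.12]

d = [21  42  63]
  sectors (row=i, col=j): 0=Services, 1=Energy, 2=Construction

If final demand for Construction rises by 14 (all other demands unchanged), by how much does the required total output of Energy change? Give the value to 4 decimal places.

1.8627

Form M = I − A:
  [  0.91   -0.21   -0.18]
  [ -0.13    0.99   -0.08]
  [ -0.20   -0.07    0.88]
Leontief inverse L = M⁻¹:
  [  1.1972    0.2730    0.2697]
  [  0.1804    1.0578    0.1331]
  [  0.2864    0.1462    1.2082]
Total output x = L · d:
  x_0 = 1.1972·21 + 0.2730·42 + 0.2697·63 = 53.5983
  x_1 = 0.1804·21 + 1.0578·42 + 0.1331·63 = 56.5957
  x_2 = 0.2864·21 + 0.1462·42 + 1.2082·63 = 88.2743
Δx_1 = L[1,2] · Δd_2 = 0.1331 · 14 = 1.8627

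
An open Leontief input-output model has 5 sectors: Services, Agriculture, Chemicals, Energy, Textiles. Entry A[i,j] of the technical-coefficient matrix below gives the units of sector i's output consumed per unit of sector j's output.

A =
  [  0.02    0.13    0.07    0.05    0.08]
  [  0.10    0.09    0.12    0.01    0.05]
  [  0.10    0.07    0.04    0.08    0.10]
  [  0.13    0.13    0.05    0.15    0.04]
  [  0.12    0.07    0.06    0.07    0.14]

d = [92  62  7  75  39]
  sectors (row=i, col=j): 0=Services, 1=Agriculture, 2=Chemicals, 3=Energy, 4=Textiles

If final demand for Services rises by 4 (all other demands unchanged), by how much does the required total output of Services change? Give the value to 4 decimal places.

Form M = I − A:
  [  0.98   -0.13   -0.07   -0.05   -0.08]
  [ -0.10    0.91   -0.12   -0.01   -0.05]
  [ -0.10   -0.07    0.96   -0.08   -0.10]
  [ -0.13   -0.13   -0.05    0.85   -0.04]
  [ -0.12   -0.07   -0.06   -0.07    0.86]
Leontief inverse L = M⁻¹:
  [  1.0782    0.1851    0.1143    0.0869    0.1284]
  [  0.1524    1.1477    0.1634    0.0462    0.1021]
  [  0.1605    0.1365    1.0867    0.1261    0.1551]
  [  0.2066    0.2188    0.1118    1.2101    0.1012]
  [  0.1909    0.1466    0.1142    0.1232    1.2081]
Total output x = L · d:
  x_0 = 1.0782·92 + 0.1851·62 + 0.1143·7 + 0.0869·75 + 0.1284·39 = 123.0013
  x_1 = 0.1524·92 + 1.1477·62 + 0.1634·7 + 0.0462·75 + 0.1021·39 = 93.7713
  x_2 = 0.1605·92 + 0.1365·62 + 1.0867·7 + 0.1261·75 + 0.1551·39 = 46.3426
  x_3 = 0.2066·92 + 0.2188·62 + 0.1118·7 + 1.2101·75 + 0.1012·39 = 128.0583
  x_4 = 0.1909·92 + 0.1466·62 + 0.1142·7 + 0.1232·75 + 1.2081·39 = 83.8009
Δx_0 = L[0,0] · Δd_0 = 1.0782 · 4 = 4.3129

4.3129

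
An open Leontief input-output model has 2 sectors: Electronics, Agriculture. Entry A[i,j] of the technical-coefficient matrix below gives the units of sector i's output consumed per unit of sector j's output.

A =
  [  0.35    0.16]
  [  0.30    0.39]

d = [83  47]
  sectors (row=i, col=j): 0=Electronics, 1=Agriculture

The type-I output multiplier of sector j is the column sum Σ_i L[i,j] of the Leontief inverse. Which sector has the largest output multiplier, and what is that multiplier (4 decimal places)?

Electronics (2.6112)

Form M = I − A:
  [  0.65   -0.16]
  [ -0.30    0.61]
Leontief inverse L = M⁻¹:
  [  1.7504    0.4591]
  [  0.8608    1.8651]
Total output x = L · d:
  x_0 = 1.7504·83 + 0.4591·47 = 166.8580
  x_1 = 0.8608·83 + 1.8651·47 = 159.1105
Output multipliers (column sums of L):
  Electronics: 2.6112
  Agriculture: 2.3242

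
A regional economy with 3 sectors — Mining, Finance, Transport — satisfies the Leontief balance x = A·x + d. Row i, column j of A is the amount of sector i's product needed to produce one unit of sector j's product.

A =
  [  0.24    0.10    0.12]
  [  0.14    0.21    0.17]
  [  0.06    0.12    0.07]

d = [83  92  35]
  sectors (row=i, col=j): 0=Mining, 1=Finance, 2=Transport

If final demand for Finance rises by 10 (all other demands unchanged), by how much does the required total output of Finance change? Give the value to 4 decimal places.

13.4248

Form M = I − A:
  [  0.76   -0.10   -0.12]
  [ -0.14    0.79   -0.17]
  [ -0.06   -0.12    0.93]
Leontief inverse L = M⁻¹:
  [  1.3707    0.2061    0.2145]
  [  0.2694    1.3425    0.2802]
  [  0.1232    0.1865    1.1253]
Total output x = L · d:
  x_0 = 1.3707·83 + 0.2061·92 + 0.2145·35 = 140.2367
  x_1 = 0.2694·83 + 1.3425·92 + 0.2802·35 = 155.6758
  x_2 = 0.1232·83 + 0.1865·92 + 1.1253·35 = 66.7691
Δx_1 = L[1,1] · Δd_1 = 1.3425 · 10 = 13.4248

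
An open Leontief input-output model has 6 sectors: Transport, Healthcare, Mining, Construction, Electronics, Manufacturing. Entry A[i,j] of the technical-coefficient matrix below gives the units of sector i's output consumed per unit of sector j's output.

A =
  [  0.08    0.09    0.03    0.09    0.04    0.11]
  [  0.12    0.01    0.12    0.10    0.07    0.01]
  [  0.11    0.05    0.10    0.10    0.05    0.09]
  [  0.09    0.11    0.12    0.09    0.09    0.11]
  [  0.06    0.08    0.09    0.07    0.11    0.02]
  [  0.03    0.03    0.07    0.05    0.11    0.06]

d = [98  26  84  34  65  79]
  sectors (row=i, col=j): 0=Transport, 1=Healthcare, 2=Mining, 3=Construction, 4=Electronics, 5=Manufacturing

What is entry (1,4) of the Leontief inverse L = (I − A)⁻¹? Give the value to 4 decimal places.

L[1,4] = 0.1298

Form M = I − A:
  [  0.92   -0.09   -0.03   -0.09   -0.04   -0.11]
  [ -0.12    0.99   -0.12   -0.10   -0.07   -0.01]
  [ -0.11   -0.05    0.90   -0.10   -0.05   -0.09]
  [ -0.09   -0.11   -0.12    0.91   -0.09   -0.11]
  [ -0.06   -0.08   -0.09   -0.07    0.89   -0.02]
  [ -0.03   -0.03   -0.07   -0.05   -0.11    0.94]
Leontief inverse L = M⁻¹:
  [  1.1449    0.1401    0.1011    0.1569    0.1045    0.1657]
  [  0.1898    1.0688    0.1904    0.1712    0.1298    0.0746]
  [  0.1862    0.1110    1.1804    0.1784    0.1212    0.1594]
  [  0.1833    0.1795    0.2203    1.1849    0.1777    0.1869]
  [  0.1293    0.1325    0.1635    0.1395    1.1722    0.0735]
  [  0.0813    0.0719    0.1281    0.1031    0.1631    1.1019]
Total output x = L · d:
  x_0 = 1.1449·98 + 0.1401·26 + 0.1011·84 + 0.1569·34 + 0.1045·65 + 0.1657·79 = 149.5516
  x_1 = 0.1898·98 + 1.0688·26 + 0.1904·84 + 0.1712·34 + 0.1298·65 + 0.0746·79 = 82.5435
  x_2 = 0.1862·98 + 0.1110·26 + 1.1804·84 + 0.1784·34 + 0.1212·65 + 0.1594·79 = 146.8221
  x_3 = 0.1833·98 + 0.1795·26 + 0.2203·84 + 1.1849·34 + 0.1777·65 + 0.1869·79 = 107.7416
  x_4 = 0.1293·98 + 0.1325·26 + 0.1635·84 + 0.1395·34 + 1.1722·65 + 0.0735·79 = 116.5929
  x_5 = 0.0813·98 + 0.0719·26 + 0.1281·84 + 0.1031·34 + 0.1631·65 + 1.1019·79 = 121.7582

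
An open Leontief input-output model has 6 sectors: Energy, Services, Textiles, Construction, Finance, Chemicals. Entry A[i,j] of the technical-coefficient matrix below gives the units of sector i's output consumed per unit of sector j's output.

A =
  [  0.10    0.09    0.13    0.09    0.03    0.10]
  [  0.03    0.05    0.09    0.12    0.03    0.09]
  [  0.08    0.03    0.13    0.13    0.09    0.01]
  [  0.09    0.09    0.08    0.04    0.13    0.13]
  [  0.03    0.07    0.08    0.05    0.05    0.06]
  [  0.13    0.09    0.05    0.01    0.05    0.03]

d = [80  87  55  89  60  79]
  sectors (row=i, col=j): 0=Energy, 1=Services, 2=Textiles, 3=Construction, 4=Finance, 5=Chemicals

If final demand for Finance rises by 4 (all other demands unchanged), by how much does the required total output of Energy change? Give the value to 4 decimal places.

Form M = I − A:
  [  0.90   -0.09   -0.13   -0.09   -0.03   -0.10]
  [ -0.03    0.95   -0.09   -0.12   -0.03   -0.09]
  [ -0.08   -0.03    0.87   -0.13   -0.09   -0.01]
  [ -0.09   -0.09   -0.08    0.96   -0.13   -0.13]
  [ -0.03   -0.07   -0.08   -0.05    0.95   -0.06]
  [ -0.13   -0.09   -0.05   -0.01   -0.05    0.97]
Leontief inverse L = M⁻¹:
  [  1.1806    0.1578    0.2265    0.1678    0.0955    0.1671]
  [  0.0916    1.1025    0.1596    0.1739    0.0841    0.1419]
  [  0.1465    0.0893    1.2171    0.1985    0.1537    0.0720]
  [  0.1662    0.1589    0.1721    1.1123    0.1890    0.1944]
  [  0.0765    0.1106    0.1378    0.0975    1.0902    0.1001]
  [  0.1799    0.1354    0.1168    0.0653    0.0867    1.0774]
Total output x = L · d:
  x_0 = 1.1806·80 + 0.1578·87 + 0.2265·55 + 0.1678·89 + 0.0955·60 + 0.1671·79 = 154.4948
  x_1 = 0.0916·80 + 1.1025·87 + 0.1596·55 + 0.1739·89 + 0.0841·60 + 0.1419·79 = 143.7511
  x_2 = 0.1465·80 + 0.0893·87 + 1.2171·55 + 0.1985·89 + 0.1537·60 + 0.0720·79 = 119.0053
  x_3 = 0.1662·80 + 0.1589·87 + 0.1721·55 + 1.1123·89 + 0.1890·60 + 0.1944·79 = 162.2794
  x_4 = 0.0765·80 + 0.1106·87 + 0.1378·55 + 0.0975·89 + 1.0902·60 + 0.1001·79 = 105.3212
  x_5 = 0.1799·80 + 0.1354·87 + 0.1168·55 + 0.0653·89 + 0.0867·60 + 1.0774·79 = 128.7227
Δx_0 = L[0,4] · Δd_4 = 0.0955 · 4 = 0.3819

0.3819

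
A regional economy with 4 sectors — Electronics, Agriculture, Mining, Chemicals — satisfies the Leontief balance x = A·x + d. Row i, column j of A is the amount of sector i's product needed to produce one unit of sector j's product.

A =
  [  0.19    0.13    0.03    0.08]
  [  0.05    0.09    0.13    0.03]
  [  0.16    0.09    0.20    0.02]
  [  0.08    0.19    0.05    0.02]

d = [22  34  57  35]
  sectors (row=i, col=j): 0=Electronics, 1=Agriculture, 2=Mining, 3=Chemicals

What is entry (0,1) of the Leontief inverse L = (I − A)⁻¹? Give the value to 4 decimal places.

Form M = I − A:
  [  0.81   -0.13   -0.03   -0.08]
  [ -0.05    0.91   -0.13   -0.03]
  [ -0.16   -0.09    0.80   -0.02]
  [ -0.08   -0.19   -0.05    0.98]
Leontief inverse L = M⁻¹:
  [  1.2767    0.2148    0.0898    0.1126]
  [  0.1136    1.1443    0.1932    0.0482]
  [  0.2716    0.1779    1.2925    0.0540]
  [  0.1401    0.2485    0.1107    1.0417]
Total output x = L · d:
  x_0 = 1.2767·22 + 0.2148·34 + 0.0898·57 + 0.1126·35 = 44.4514
  x_1 = 0.1136·22 + 1.1443·34 + 0.1932·57 + 0.0482·35 = 54.1073
  x_2 = 0.2716·22 + 0.1779·34 + 1.2925·57 + 0.0540·35 = 87.5849
  x_3 = 0.1401·22 + 0.2485·34 + 0.1107·57 + 1.0417·35 = 54.3018

L[0,1] = 0.2148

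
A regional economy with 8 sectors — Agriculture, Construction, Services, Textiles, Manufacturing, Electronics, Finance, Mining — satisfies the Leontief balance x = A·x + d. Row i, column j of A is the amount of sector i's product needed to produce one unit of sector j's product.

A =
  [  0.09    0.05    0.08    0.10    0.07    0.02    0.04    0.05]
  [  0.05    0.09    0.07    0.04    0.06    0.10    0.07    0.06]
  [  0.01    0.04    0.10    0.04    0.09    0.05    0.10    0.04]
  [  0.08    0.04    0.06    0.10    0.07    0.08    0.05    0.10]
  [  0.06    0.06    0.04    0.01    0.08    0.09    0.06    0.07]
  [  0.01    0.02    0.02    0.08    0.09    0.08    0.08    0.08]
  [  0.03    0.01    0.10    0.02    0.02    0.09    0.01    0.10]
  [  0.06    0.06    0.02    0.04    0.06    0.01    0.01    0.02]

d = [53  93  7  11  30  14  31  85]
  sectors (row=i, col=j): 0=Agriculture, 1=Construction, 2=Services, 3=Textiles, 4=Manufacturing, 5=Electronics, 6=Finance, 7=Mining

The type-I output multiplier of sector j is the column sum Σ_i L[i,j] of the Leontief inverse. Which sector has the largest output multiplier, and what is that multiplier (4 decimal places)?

Form M = I − A:
  [  0.91   -0.05   -0.08   -0.10   -0.07   -0.02   -0.04   -0.05]
  [ -0.05    0.91   -0.07   -0.04   -0.06   -0.10   -0.07   -0.06]
  [ -0.01   -0.04    0.90   -0.04   -0.09   -0.05   -0.10   -0.04]
  [ -0.08   -0.04   -0.06    0.90   -0.07   -0.08   -0.05   -0.10]
  [ -0.06   -0.06   -0.04   -0.01    0.92   -0.09   -0.06   -0.07]
  [ -0.01   -0.02   -0.02   -0.08   -0.09    0.92   -0.08   -0.08]
  [ -0.03   -0.01   -0.10   -0.02   -0.02   -0.09    0.99   -0.10]
  [ -0.06   -0.06   -0.02   -0.04   -0.06   -0.01   -0.01    0.98]
Leontief inverse L = M⁻¹:
  [  1.1390    0.0943    0.1389    0.1524    0.1349    0.0790    0.0901    0.1104]
  [  0.0944    1.1354    0.1287    0.0912    0.1278    0.1664    0.1241    0.1243]
  [  0.0459    0.0768    1.1538    0.0786    0.1475    0.1087    0.1465    0.0965]
  [  0.1338    0.0886    0.1211    1.1597    0.1436    0.1461    0.1047    0.1684]
  [  0.0993    0.0992    0.0883    0.0528    1.1382    0.1453    0.1046    0.1240]
  [  0.0496    0.0559    0.0651    0.1222    0.1457    1.1358    0.1207    0.1365]
  [  0.0583    0.0398    0.1375    0.0560    0.0692    0.1287    1.0480    0.1391]
  [  0.0891    0.0875    0.0523    0.0689    0.0968    0.0450    0.0387    1.0540]
Total output x = L · d:
  x_0 = 1.1390·53 + 0.0943·93 + 0.1389·7 + 0.1524·11 + 0.1349·30 + 0.0790·14 + 0.0901·31 + 0.1104·85 = 89.1128
  x_1 = 0.0944·53 + 1.1354·93 + 0.1287·7 + 0.0912·11 + 0.1278·30 + 0.1664·14 + 0.1241·31 + 0.1243·85 = 133.0714
  x_2 = 0.0459·53 + 0.0768·93 + 1.1538·7 + 0.0786·11 + 0.1475·30 + 0.1087·14 + 0.1465·31 + 0.0965·85 = 37.2076
  x_3 = 0.1338·53 + 0.0886·93 + 0.1211·7 + 1.1597·11 + 0.1436·30 + 0.1461·14 + 0.1047·31 + 0.1684·85 = 52.8426
  x_4 = 0.0993·53 + 0.0992·93 + 0.0883·7 + 0.0528·11 + 1.1382·30 + 0.1453·14 + 0.1046·31 + 0.1240·85 = 65.6469
  x_5 = 0.0496·53 + 0.0559·93 + 0.0651·7 + 0.1222·11 + 0.1457·30 + 1.1358·14 + 0.1207·31 + 0.1365·85 = 45.2417
  x_6 = 0.0583·53 + 0.0398·93 + 0.1375·7 + 0.0560·11 + 0.0692·30 + 0.1287·14 + 1.0480·31 + 0.1391·85 = 56.5632
  x_7 = 0.0891·53 + 0.0875·93 + 0.0523·7 + 0.0689·11 + 0.0968·30 + 0.0450·14 + 0.0387·31 + 1.0540·85 = 108.3120
Output multipliers (column sums of L):
  Agriculture: 1.7094
  Construction: 1.6774
  Services: 1.8857
  Textiles: 1.7818
  Manufacturing: 2.0037
  Electronics: 1.9550
  Finance: 1.7774
  Mining: 1.9532

Manufacturing (2.0037)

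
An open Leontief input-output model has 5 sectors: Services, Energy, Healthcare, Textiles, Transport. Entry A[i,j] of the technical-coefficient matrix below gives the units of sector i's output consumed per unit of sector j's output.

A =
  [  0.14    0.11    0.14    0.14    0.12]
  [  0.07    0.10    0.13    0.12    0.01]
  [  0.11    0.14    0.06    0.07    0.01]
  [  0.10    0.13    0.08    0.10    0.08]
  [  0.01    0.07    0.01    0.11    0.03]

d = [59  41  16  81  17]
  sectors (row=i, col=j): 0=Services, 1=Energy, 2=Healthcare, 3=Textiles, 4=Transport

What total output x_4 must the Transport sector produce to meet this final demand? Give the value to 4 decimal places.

Form M = I − A:
  [  0.86   -0.11   -0.14   -0.14   -0.12]
  [ -0.07    0.90   -0.13   -0.12   -0.01]
  [ -0.11   -0.14    0.94   -0.07   -0.01]
  [ -0.10   -0.13   -0.08    0.90   -0.08]
  [ -0.01   -0.07   -0.01   -0.11    0.97]
Leontief inverse L = M⁻¹:
  [  1.2470    0.2431    0.2440    0.2675    0.1814]
  [  0.1478    1.1944    0.2051    0.2043    0.0496]
  [  0.1818    0.2247    1.1355    0.1526    0.0491]
  [  0.1801    0.2299    0.1619    1.1977    0.1251]
  [  0.0458    0.1171    0.0474    0.1549    1.0511]
Total output x = L · d:
  x_0 = 1.2470·59 + 0.2431·41 + 0.2440·16 + 0.2675·81 + 0.1814·17 = 112.2010
  x_1 = 0.1478·59 + 1.1944·41 + 0.2051·16 + 0.2043·81 + 0.0496·17 = 78.3602
  x_2 = 0.1818·59 + 0.2247·41 + 1.1355·16 + 0.1526·81 + 0.0491·17 = 51.3023
  x_3 = 0.1801·59 + 0.2299·41 + 0.1619·16 + 1.1977·81 + 0.1251·17 = 121.7836
  x_4 = 0.0458·59 + 0.1171·41 + 0.0474·16 + 0.1549·81 + 1.0511·17 = 38.6767

38.6767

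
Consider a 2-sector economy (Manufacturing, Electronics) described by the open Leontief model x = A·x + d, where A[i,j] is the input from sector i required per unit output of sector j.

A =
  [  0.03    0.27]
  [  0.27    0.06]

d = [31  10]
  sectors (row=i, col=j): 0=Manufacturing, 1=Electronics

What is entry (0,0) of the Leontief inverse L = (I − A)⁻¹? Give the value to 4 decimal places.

Form M = I − A:
  [  0.97   -0.27]
  [ -0.27    0.94]
Leontief inverse L = M⁻¹:
  [  1.1205    0.3219]
  [  0.3219    1.1563]
Total output x = L · d:
  x_0 = 1.1205·31 + 0.3219·10 = 37.9545
  x_1 = 0.3219·31 + 1.1563·10 = 21.5401

L[0,0] = 1.1205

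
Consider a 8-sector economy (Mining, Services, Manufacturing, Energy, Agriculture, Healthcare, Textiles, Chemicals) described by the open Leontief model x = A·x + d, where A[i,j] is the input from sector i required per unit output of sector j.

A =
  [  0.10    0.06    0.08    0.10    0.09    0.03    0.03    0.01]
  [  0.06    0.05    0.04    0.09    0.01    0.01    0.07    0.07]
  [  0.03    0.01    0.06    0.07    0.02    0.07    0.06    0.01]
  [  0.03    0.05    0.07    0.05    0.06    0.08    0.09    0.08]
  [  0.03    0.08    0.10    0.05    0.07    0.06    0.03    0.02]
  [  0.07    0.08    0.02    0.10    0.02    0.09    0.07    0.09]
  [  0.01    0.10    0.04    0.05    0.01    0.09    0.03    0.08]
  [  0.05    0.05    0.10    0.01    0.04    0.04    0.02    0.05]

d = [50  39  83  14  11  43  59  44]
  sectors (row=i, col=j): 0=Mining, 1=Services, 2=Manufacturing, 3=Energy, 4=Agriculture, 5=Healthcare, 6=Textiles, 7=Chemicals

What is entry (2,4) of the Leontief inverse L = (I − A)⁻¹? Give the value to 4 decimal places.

Form M = I − A:
  [  0.90   -0.06   -0.08   -0.10   -0.09   -0.03   -0.03   -0.01]
  [ -0.06    0.95   -0.04   -0.09   -0.01   -0.01   -0.07   -0.07]
  [ -0.03   -0.01    0.94   -0.07   -0.02   -0.07   -0.06   -0.01]
  [ -0.03   -0.05   -0.07    0.95   -0.06   -0.08   -0.09   -0.08]
  [ -0.03   -0.08   -0.10   -0.05    0.93   -0.06   -0.03   -0.02]
  [ -0.07   -0.08   -0.02   -0.10   -0.02    0.91   -0.07   -0.09]
  [ -0.01   -0.10   -0.04   -0.05   -0.01   -0.09    0.97   -0.08]
  [ -0.05   -0.05   -0.10   -0.01   -0.04   -0.04   -0.02    0.95]
Leontief inverse L = M⁻¹:
  [  1.1430    0.1110    0.1385    0.1612    0.1300    0.0823    0.0779    0.0523]
  [  0.0924    1.0908    0.0854    0.1335    0.0380    0.0511    0.1063    0.1081]
  [  0.0566    0.0458    1.0942    0.1101    0.0419    0.1101    0.0931    0.0439]
  [  0.0703    0.1042    0.1250    1.1067    0.0919    0.1355    0.1354    0.1291]
  [  0.0655    0.1233    0.1470    0.1028    1.0983    0.1060    0.0724    0.0592]
  [  0.1179    0.1387    0.0793    0.1631    0.0574    1.1469    0.1212    0.1461]
  [  0.0455    0.1419    0.0822    0.0975    0.0336    0.1314    1.0698    0.1232]
  [  0.0804    0.0832    0.1395    0.0520    0.0636    0.0756    0.0516    1.0783]
Total output x = L · d:
  x_0 = 1.1430·50 + 0.1110·39 + 0.1385·83 + 0.1612·14 + 0.1300·11 + 0.0823·43 + 0.0779·59 + 0.0523·44 = 87.0978
  x_1 = 0.0924·50 + 1.0908·39 + 0.0854·83 + 0.1335·14 + 0.0380·11 + 0.0511·43 + 0.1063·59 + 0.1081·44 = 69.7625
  x_2 = 0.0566·50 + 0.0458·39 + 1.0942·83 + 0.1101·14 + 0.0419·11 + 0.1101·43 + 0.0931·59 + 0.0439·44 = 109.6004
  x_3 = 0.0703·50 + 0.1042·39 + 0.1250·83 + 1.1067·14 + 0.0919·11 + 0.1355·43 + 0.1354·59 + 0.1291·44 = 53.9517
  x_4 = 0.0655·50 + 0.1233·39 + 0.1470·83 + 0.1028·14 + 1.0983·11 + 0.1060·43 + 0.0724·59 + 0.0592·44 = 45.2371
  x_5 = 0.1179·50 + 0.1387·39 + 0.0793·83 + 0.1631·14 + 0.0574·11 + 1.1469·43 + 0.1212·59 + 0.1461·44 = 83.7027
  x_6 = 0.0455·50 + 0.1419·39 + 0.0822·83 + 0.0975·14 + 0.0336·11 + 0.1314·43 + 1.0698·59 + 0.1232·44 = 90.5520
  x_7 = 0.0804·50 + 0.0832·39 + 0.1395·83 + 0.0520·14 + 0.0636·11 + 0.0756·43 + 0.0516·59 + 1.0783·44 = 74.0118

L[2,4] = 0.0419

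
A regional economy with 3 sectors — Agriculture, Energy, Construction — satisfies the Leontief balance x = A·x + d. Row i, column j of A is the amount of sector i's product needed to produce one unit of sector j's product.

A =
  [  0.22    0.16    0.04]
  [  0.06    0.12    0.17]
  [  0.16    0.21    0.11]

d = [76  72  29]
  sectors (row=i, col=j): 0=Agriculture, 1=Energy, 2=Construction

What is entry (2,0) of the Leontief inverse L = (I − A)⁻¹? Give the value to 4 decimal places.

L[2,0] = 0.2720

Form M = I − A:
  [  0.78   -0.16   -0.04]
  [ -0.06    0.88   -0.17]
  [ -0.16   -0.21    0.89]
Leontief inverse L = M⁻¹:
  [  1.3253    0.2674    0.1106]
  [  0.1429    1.2195    0.2394]
  [  0.2720    0.3358    1.2000]
Total output x = L · d:
  x_0 = 1.3253·76 + 0.2674·72 + 0.1106·29 = 123.1826
  x_1 = 0.1429·76 + 1.2195·72 + 0.2394·29 = 105.6034
  x_2 = 0.2720·76 + 0.3358·72 + 1.2000·29 = 79.6471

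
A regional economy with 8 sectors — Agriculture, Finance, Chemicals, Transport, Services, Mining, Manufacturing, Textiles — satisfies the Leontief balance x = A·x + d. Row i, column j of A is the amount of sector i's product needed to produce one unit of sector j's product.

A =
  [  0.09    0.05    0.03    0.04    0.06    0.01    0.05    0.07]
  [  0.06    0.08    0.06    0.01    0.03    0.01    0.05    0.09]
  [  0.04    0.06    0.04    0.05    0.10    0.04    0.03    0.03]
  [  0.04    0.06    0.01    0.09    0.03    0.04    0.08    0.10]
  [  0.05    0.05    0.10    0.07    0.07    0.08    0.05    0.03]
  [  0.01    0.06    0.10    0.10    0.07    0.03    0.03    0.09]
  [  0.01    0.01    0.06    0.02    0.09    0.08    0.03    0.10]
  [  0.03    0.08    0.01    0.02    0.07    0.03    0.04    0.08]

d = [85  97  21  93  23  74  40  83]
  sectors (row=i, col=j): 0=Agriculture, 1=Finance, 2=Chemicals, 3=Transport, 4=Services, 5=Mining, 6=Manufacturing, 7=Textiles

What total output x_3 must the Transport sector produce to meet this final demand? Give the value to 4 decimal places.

146.7578

Form M = I − A:
  [  0.91   -0.05   -0.03   -0.04   -0.06   -0.01   -0.05   -0.07]
  [ -0.06    0.92   -0.06   -0.01   -0.03   -0.01   -0.05   -0.09]
  [ -0.04   -0.06    0.96   -0.05   -0.10   -0.04   -0.03   -0.03]
  [ -0.04   -0.06   -0.01    0.91   -0.03   -0.04   -0.08   -0.10]
  [ -0.05   -0.05   -0.10   -0.07    0.93   -0.08   -0.05   -0.03]
  [ -0.01   -0.06   -0.10   -0.10   -0.07    0.97   -0.03   -0.09]
  [ -0.01   -0.01   -0.06   -0.02   -0.09   -0.08    0.97   -0.10]
  [ -0.03   -0.08   -0.01   -0.02   -0.07   -0.03   -0.04    0.92]
Leontief inverse L = M⁻¹:
  [  1.1215    0.0889    0.0623    0.0702    0.1039    0.0369    0.0815    0.1196]
  [  0.0891    1.1190    0.0906    0.0354    0.0733    0.0344    0.0785    0.1373]
  [  0.0695    0.0993    1.0777    0.0850    0.1433    0.0690    0.0618    0.0775]
  [  0.0700    0.1043    0.0449    1.1255    0.0777    0.0710    0.1161    0.1614]
  [  0.0853    0.0995    0.1462    0.1163    1.1277    0.1159    0.0891    0.0914]
  [  0.0439    0.1107    0.1395    0.1422    0.1242    1.0648    0.0695    0.1499]
  [  0.0355    0.0512    0.0986    0.0569    0.1384    0.1107    1.0598    0.1476]
  [  0.0561    0.1170    0.0426    0.0467    0.1089    0.0548    0.0678    1.1254]
Total output x = L · d:
  x_0 = 1.1215·85 + 0.0889·97 + 0.0623·21 + 0.0702·93 + 0.1039·23 + 0.0369·74 + 0.0815·40 + 0.1196·83 = 130.0986
  x_1 = 0.0891·85 + 1.1190·97 + 0.0906·21 + 0.0354·93 + 0.0733·23 + 0.0344·74 + 0.0785·40 + 0.1373·83 = 140.0839
  x_2 = 0.0695·85 + 0.0993·97 + 1.0777·21 + 0.0850·93 + 0.1433·23 + 0.0690·74 + 0.0618·40 + 0.0775·83 = 63.3909
  x_3 = 0.0700·85 + 0.1043·97 + 0.0449·21 + 1.1255·93 + 0.0777·23 + 0.0710·74 + 0.1161·40 + 0.1614·83 = 146.7578
  x_4 = 0.0853·85 + 0.0995·97 + 0.1462·21 + 0.1163·93 + 1.1277·23 + 0.1159·74 + 0.0891·40 + 0.0914·83 = 76.4632
  x_5 = 0.0439·85 + 0.1107·97 + 0.1395·21 + 0.1422·93 + 0.1242·23 + 1.0648·74 + 0.0695·40 + 0.1499·83 = 127.5024
  x_6 = 0.0355·85 + 0.0512·97 + 0.0986·21 + 0.0569·93 + 0.1384·23 + 0.1107·74 + 1.0598·40 + 0.1476·83 = 81.3667
  x_7 = 0.0561·85 + 0.1170·97 + 0.0426·21 + 0.0467·93 + 0.1089·23 + 0.0548·74 + 0.0678·40 + 1.1254·83 = 124.0336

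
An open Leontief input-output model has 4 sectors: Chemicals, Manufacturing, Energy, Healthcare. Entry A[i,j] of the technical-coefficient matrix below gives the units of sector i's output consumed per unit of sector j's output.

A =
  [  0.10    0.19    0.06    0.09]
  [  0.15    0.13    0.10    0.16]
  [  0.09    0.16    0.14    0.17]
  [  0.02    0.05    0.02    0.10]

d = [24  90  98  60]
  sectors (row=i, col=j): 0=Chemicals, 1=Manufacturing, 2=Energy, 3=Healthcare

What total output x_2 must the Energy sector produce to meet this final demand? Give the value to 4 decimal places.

Form M = I − A:
  [  0.90   -0.19   -0.06   -0.09]
  [ -0.15    0.87   -0.10   -0.16]
  [ -0.09   -0.16    0.86   -0.17]
  [ -0.02   -0.05   -0.02    0.90]
Leontief inverse L = M⁻¹:
  [  1.1757    0.2899    0.1202    0.1918]
  [  0.2306    1.2465    0.1675    0.2763]
  [  0.1744    0.2784    1.2142    0.2963]
  [  0.0428    0.0819    0.0390    1.1373]
Total output x = L · d:
  x_0 = 1.1757·24 + 0.2899·90 + 0.1202·98 + 0.1918·60 = 77.5951
  x_1 = 0.2306·24 + 1.2465·90 + 0.1675·98 + 0.2763·60 = 150.7049
  x_2 = 0.1744·24 + 0.2784·90 + 1.2142·98 + 0.2963·60 = 166.0155
  x_3 = 0.0428·24 + 0.0819·90 + 0.0390·98 + 1.1373·60 = 80.4527

166.0155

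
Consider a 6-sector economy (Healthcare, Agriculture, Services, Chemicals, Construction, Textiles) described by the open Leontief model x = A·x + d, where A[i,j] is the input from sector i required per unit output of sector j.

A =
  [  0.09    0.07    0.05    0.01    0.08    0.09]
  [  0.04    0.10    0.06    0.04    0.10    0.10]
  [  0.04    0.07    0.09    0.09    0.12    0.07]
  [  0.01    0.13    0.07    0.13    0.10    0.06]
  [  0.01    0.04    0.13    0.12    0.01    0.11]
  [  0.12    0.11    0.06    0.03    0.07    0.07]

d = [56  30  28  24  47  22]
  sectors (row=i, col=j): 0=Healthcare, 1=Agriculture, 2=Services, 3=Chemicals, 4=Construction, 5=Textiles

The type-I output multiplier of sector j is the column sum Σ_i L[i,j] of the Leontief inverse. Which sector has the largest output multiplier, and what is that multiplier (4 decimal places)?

Agriculture (1.9479)

Form M = I − A:
  [  0.91   -0.07   -0.05   -0.01   -0.08   -0.09]
  [ -0.04    0.90   -0.06   -0.04   -0.10   -0.10]
  [ -0.04   -0.07    0.91   -0.09   -0.12   -0.07]
  [ -0.01   -0.13   -0.07    0.87   -0.10   -0.06]
  [ -0.01   -0.04   -0.13   -0.12    0.99   -0.11]
  [ -0.12   -0.11   -0.06   -0.03   -0.07    0.93]
Leontief inverse L = M⁻¹:
  [  1.1309    0.1279    0.1035    0.0531    0.1328    0.1501]
  [  0.0817    1.1685    0.1230    0.0954    0.1611    0.1680]
  [  0.0801    0.1454    1.1614    0.1586    0.1881    0.1433]
  [  0.0488    0.2132    0.1432    1.2033    0.1740    0.1366]
  [  0.0496    0.1134    0.1894    0.1800    1.0788    0.1705]
  [  0.1661    0.1795    0.1217    0.0807    0.1351    1.1410]
Total output x = L · d:
  x_0 = 1.1309·56 + 0.1279·30 + 0.1035·28 + 0.0531·24 + 0.1328·47 + 0.1501·22 = 80.8886
  x_1 = 0.0817·56 + 1.1685·30 + 0.1230·28 + 0.0954·24 + 0.1611·47 + 0.1680·22 = 56.6309
  x_2 = 0.0801·56 + 0.1454·30 + 1.1614·28 + 0.1586·24 + 0.1881·47 + 0.1433·22 = 57.1678
  x_3 = 0.0488·56 + 0.2132·30 + 0.1432·28 + 1.2033·24 + 0.1740·47 + 0.1366·22 = 53.2038
  x_4 = 0.0496·56 + 0.1134·30 + 0.1894·28 + 0.1800·24 + 1.0788·47 + 0.1705·22 = 70.2562
  x_5 = 0.1661·56 + 0.1795·30 + 0.1217·28 + 0.0807·24 + 0.1351·47 + 1.1410·22 = 51.4840
Output multipliers (column sums of L):
  Healthcare: 1.5573
  Agriculture: 1.9479
  Services: 1.8422
  Chemicals: 1.7712
  Construction: 1.8699
  Textiles: 1.9095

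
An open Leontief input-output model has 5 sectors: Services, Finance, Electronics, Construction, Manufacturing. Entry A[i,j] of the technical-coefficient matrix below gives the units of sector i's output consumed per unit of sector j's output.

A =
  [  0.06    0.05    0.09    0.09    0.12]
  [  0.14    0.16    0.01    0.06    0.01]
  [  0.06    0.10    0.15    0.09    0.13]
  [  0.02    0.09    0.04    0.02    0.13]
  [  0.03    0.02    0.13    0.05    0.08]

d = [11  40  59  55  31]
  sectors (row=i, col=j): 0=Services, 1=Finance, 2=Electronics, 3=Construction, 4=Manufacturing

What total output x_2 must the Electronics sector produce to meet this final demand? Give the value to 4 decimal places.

95.2631

Form M = I − A:
  [  0.94   -0.05   -0.09   -0.09   -0.12]
  [ -0.14    0.84   -0.01   -0.06   -0.01]
  [ -0.06   -0.10    0.85   -0.09   -0.13]
  [ -0.02   -0.09   -0.04    0.98   -0.13]
  [ -0.03   -0.02   -0.13   -0.05    0.92]
Leontief inverse L = M⁻¹:
  [  1.0973    0.1017    0.1517    0.1303    0.1841]
  [  0.1887    1.2195    0.0480    0.0994    0.0587]
  [  0.1142    0.1737    1.2297    0.1448    0.2110]
  [  0.0522    0.1293    0.0821    1.0492    0.1681]
  [  0.0589    0.0614    0.1842    0.0839    1.1332]
Total output x = L · d:
  x_0 = 1.0973·11 + 0.1017·40 + 0.1517·59 + 0.1303·55 + 0.1841·31 = 37.9616
  x_1 = 0.1887·11 + 1.2195·40 + 0.0480·59 + 0.0994·55 + 0.0587·31 = 60.9703
  x_2 = 0.1142·11 + 0.1737·40 + 1.2297·59 + 0.1448·55 + 0.2110·31 = 95.2631
  x_3 = 0.0522·11 + 0.1293·40 + 0.0821·59 + 1.0492·55 + 0.1681·31 = 73.5103
  x_4 = 0.0589·11 + 0.0614·40 + 0.1842·59 + 0.0839·55 + 1.1332·31 = 53.7152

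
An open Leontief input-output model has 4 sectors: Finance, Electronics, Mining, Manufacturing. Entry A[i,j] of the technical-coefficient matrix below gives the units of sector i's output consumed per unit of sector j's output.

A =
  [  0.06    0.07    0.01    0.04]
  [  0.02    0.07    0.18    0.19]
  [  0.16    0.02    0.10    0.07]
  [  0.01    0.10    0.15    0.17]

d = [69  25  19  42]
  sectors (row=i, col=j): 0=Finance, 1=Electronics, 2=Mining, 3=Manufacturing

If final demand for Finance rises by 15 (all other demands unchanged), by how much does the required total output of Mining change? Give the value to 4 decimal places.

Form M = I − A:
  [  0.94   -0.07   -0.01   -0.04]
  [ -0.02    0.93   -0.18   -0.19]
  [ -0.16   -0.02    0.90   -0.07]
  [ -0.01   -0.10   -0.15    0.83]
Leontief inverse L = M⁻¹:
  [  1.0738    0.0899    0.0426    0.0759]
  [  0.0729    1.1169    0.2712    0.2821]
  [  0.1970    0.0521    1.1434    0.1178]
  [  0.0573    0.1451    0.2398    1.2610]
Total output x = L · d:
  x_0 = 1.0738·69 + 0.0899·25 + 0.0426·19 + 0.0759·42 = 80.3367
  x_1 = 0.0729·69 + 1.1169·25 + 0.2712·19 + 0.2821·42 = 49.9548
  x_2 = 0.1970·69 + 0.0521·25 + 1.1434·19 + 0.1178·42 = 41.5667
  x_3 = 0.0573·69 + 0.1451·25 + 0.2398·19 + 1.2610·42 = 65.1010
Δx_2 = L[2,0] · Δd_0 = 0.1970 · 15 = 2.9546

2.9546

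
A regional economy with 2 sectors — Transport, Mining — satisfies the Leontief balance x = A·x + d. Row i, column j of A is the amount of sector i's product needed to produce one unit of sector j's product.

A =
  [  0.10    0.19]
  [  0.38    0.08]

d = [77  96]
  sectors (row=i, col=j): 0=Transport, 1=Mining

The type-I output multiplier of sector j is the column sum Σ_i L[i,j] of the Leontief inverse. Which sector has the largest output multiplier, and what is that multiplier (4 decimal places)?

Transport (1.7200)

Form M = I − A:
  [  0.90   -0.19]
  [ -0.38    0.92]
Leontief inverse L = M⁻¹:
  [  1.2173    0.2514]
  [  0.5028    1.1908]
Total output x = L · d:
  x_0 = 1.2173·77 + 0.2514·96 = 117.8619
  x_1 = 0.5028·77 + 1.1908·96 = 153.0299
Output multipliers (column sums of L):
  Transport: 1.7200
  Mining: 1.4422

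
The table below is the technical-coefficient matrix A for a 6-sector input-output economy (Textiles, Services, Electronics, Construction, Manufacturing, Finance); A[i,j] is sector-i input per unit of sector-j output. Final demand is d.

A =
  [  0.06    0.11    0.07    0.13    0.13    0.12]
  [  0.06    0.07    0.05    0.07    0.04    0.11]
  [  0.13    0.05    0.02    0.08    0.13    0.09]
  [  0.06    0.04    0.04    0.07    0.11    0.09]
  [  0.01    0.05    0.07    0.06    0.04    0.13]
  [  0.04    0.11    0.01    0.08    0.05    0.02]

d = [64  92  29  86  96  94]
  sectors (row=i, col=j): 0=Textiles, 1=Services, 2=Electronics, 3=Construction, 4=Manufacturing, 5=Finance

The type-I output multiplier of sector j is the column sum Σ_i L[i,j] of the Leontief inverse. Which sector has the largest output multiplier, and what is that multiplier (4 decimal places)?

Form M = I − A:
  [  0.94   -0.11   -0.07   -0.13   -0.13   -0.12]
  [ -0.06    0.93   -0.05   -0.07   -0.04   -0.11]
  [ -0.13   -0.05    0.98   -0.08   -0.13   -0.09]
  [ -0.06   -0.04   -0.04    0.93   -0.11   -0.09]
  [ -0.01   -0.05   -0.07   -0.06    0.96   -0.13]
  [ -0.04   -0.11   -0.01   -0.08   -0.05    0.98]
Leontief inverse L = M⁻¹:
  [  1.1164    0.1841    0.1150    0.2119    0.2099    0.2152]
  [  0.0986    1.1215    0.0778    0.1255    0.0938    0.1691]
  [  0.1731    0.1150    1.0607    0.1517    0.1982    0.1717]
  [  0.0956    0.0904    0.0706    1.1252    0.1632    0.1533]
  [  0.0446    0.0942    0.0917    0.1066    1.0856    0.1783]
  [  0.0685    0.1468    0.0347    0.1216    0.0898    1.0715]
Total output x = L · d:
  x_0 = 1.1164·64 + 0.1841·92 + 0.1150·29 + 0.2119·86 + 0.2099·96 + 0.2152·94 = 150.3200
  x_1 = 0.0986·64 + 1.1215·92 + 0.0778·29 + 0.1255·86 + 0.0938·96 + 0.1691·94 = 147.4340
  x_2 = 0.1731·64 + 0.1150·92 + 1.0607·29 + 0.1517·86 + 0.1982·96 + 0.1717·94 = 100.6371
  x_3 = 0.0956·64 + 0.0904·92 + 0.0706·29 + 1.1252·86 + 0.1632·96 + 0.1533·94 = 143.3333
  x_4 = 0.0446·64 + 0.0942·92 + 0.0917·29 + 0.1066·86 + 1.0856·96 + 0.1783·94 = 144.3226
  x_5 = 0.0685·64 + 0.1468·92 + 0.0347·29 + 0.1216·86 + 0.0898·96 + 1.0715·94 = 138.6936
Output multipliers (column sums of L):
  Textiles: 1.5968
  Services: 1.7520
  Electronics: 1.4505
  Construction: 1.8424
  Manufacturing: 1.8405
  Finance: 1.9591

Finance (1.9591)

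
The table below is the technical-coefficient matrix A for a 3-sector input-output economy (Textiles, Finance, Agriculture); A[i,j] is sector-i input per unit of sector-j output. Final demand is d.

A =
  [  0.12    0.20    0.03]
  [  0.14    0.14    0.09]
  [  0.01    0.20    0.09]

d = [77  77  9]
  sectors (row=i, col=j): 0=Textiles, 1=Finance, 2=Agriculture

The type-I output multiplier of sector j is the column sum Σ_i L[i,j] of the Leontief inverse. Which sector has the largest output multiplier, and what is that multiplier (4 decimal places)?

Finance (1.8055)

Form M = I − A:
  [  0.88   -0.20   -0.03]
  [ -0.14    0.86   -0.09]
  [ -0.01   -0.20    0.91]
Leontief inverse L = M⁻¹:
  [  1.1834    0.2910    0.0678]
  [  0.1986    1.2390    0.1291]
  [  0.0566    0.2755    1.1280]
Total output x = L · d:
  x_0 = 1.1834·77 + 0.2910·77 + 0.0678·9 = 114.1395
  x_1 = 0.1986·77 + 1.2390·77 + 0.1291·9 = 111.8547
  x_2 = 0.0566·77 + 0.2755·77 + 1.1280·9 = 35.7278
Output multipliers (column sums of L):
  Textiles: 1.4387
  Finance: 1.8055
  Agriculture: 1.3249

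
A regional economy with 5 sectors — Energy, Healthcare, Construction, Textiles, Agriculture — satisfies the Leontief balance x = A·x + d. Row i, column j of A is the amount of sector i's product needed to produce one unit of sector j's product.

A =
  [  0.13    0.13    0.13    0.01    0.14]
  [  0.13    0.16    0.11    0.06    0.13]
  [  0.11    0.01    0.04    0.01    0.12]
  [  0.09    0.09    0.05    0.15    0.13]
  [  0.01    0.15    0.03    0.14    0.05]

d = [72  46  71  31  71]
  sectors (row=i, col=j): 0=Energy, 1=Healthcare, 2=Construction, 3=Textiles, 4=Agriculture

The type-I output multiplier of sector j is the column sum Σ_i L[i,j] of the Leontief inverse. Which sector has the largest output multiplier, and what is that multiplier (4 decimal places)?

Agriculture (2.0535)

Form M = I − A:
  [  0.87   -0.13   -0.13   -0.01   -0.14]
  [ -0.13    0.84   -0.11   -0.06   -0.13]
  [ -0.11   -0.01    0.96   -0.01   -0.12]
  [ -0.09   -0.09   -0.05    0.85   -0.13]
  [ -0.01   -0.15   -0.03   -0.14    0.95]
Leontief inverse L = M⁻¹:
  [  1.2225    0.2443    0.2053    0.0752    0.2498]
  [  0.2345    1.2893    0.1946    0.1380    0.2544]
  [  0.1544    0.0733    1.0790    0.0486    0.1757]
  [  0.1757    0.2032    0.1187    1.2334    0.2375]
  [  0.0807    0.2384    0.0845    0.2059    1.1360]
Total output x = L · d:
  x_0 = 1.2225·72 + 0.2443·46 + 0.2053·71 + 0.0752·31 + 0.2498·71 = 133.9024
  x_1 = 0.2345·72 + 1.2893·46 + 0.1946·71 + 0.1380·31 + 0.2544·71 = 112.3490
  x_2 = 0.1544·72 + 0.0733·46 + 1.0790·71 + 0.0486·31 + 0.1757·71 = 105.0883
  x_3 = 0.1757·72 + 0.2032·46 + 0.1187·71 + 1.2334·31 + 0.2375·71 = 85.5200
  x_4 = 0.0807·72 + 0.2384·46 + 0.0845·71 + 0.2059·31 + 1.1360·71 = 109.8072
Output multipliers (column sums of L):
  Energy: 1.8678
  Healthcare: 2.0485
  Construction: 1.6821
  Textiles: 1.7010
  Agriculture: 2.0535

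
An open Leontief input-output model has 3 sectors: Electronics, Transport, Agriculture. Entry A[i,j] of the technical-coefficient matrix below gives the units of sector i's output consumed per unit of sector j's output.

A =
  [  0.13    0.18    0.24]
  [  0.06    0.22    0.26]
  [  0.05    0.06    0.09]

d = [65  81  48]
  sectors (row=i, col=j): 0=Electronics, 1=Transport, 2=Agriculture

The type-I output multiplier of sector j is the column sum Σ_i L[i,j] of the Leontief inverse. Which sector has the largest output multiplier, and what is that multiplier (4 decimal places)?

Form M = I − A:
  [  0.87   -0.18   -0.24]
  [ -0.06    0.78   -0.26]
  [ -0.05   -0.06    0.91]
Leontief inverse L = M⁻¹:
  [  1.1937    0.3064    0.4024]
  [  0.1162    1.3407    0.4137]
  [  0.0733    0.1052    1.1483]
Total output x = L · d:
  x_0 = 1.1937·65 + 0.3064·81 + 0.4024·48 = 121.7225
  x_1 = 0.1162·65 + 1.3407·81 + 0.4137·48 = 136.0104
  x_2 = 0.0733·65 + 0.1052·81 + 1.1483·48 = 68.4030
Output multipliers (column sums of L):
  Electronics: 1.3832
  Transport: 1.7523
  Agriculture: 1.9644

Agriculture (1.9644)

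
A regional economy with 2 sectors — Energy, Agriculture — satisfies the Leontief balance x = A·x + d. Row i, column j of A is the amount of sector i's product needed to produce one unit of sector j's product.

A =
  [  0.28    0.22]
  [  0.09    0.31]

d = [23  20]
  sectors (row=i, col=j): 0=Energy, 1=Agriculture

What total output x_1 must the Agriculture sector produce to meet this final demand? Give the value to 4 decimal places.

34.5283

Form M = I − A:
  [  0.72   -0.22]
  [ -0.09    0.69]
Leontief inverse L = M⁻¹:
  [  1.4465    0.4612]
  [  0.1887    1.5094]
Total output x = L · d:
  x_0 = 1.4465·23 + 0.4612·20 = 42.4948
  x_1 = 0.1887·23 + 1.5094·20 = 34.5283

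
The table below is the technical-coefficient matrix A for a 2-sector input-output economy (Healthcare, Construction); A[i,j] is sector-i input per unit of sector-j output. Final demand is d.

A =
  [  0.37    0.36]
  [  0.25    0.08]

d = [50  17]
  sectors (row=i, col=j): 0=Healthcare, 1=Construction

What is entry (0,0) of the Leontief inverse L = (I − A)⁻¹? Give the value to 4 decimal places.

L[0,0] = 1.8791

Form M = I − A:
  [  0.63   -0.36]
  [ -0.25    0.92]
Leontief inverse L = M⁻¹:
  [  1.8791    0.7353]
  [  0.5106    1.2868]
Total output x = L · d:
  x_0 = 1.8791·50 + 0.7353·17 = 106.4542
  x_1 = 0.5106·50 + 1.2868·17 = 47.4060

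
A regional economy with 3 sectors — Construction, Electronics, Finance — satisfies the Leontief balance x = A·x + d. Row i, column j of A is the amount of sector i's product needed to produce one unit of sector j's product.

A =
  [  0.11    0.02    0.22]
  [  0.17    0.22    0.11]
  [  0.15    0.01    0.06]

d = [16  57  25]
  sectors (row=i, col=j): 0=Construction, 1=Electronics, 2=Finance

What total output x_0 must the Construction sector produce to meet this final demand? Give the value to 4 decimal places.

Form M = I − A:
  [  0.89   -0.02   -0.22]
  [ -0.17    0.78   -0.11]
  [ -0.15   -0.01    0.94]
Leontief inverse L = M⁻¹:
  [  1.1771    0.0338    0.2795]
  [  0.2835    1.2921    0.2175]
  [  0.1909    0.0191    1.1107]
Total output x = L · d:
  x_0 = 1.1771·16 + 0.0338·57 + 0.2795·25 = 27.7453
  x_1 = 0.2835·16 + 1.2921·57 + 0.2175·25 = 83.6245
  x_2 = 0.1909·16 + 0.0191·57 + 1.1107·25 = 31.9128

27.7453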